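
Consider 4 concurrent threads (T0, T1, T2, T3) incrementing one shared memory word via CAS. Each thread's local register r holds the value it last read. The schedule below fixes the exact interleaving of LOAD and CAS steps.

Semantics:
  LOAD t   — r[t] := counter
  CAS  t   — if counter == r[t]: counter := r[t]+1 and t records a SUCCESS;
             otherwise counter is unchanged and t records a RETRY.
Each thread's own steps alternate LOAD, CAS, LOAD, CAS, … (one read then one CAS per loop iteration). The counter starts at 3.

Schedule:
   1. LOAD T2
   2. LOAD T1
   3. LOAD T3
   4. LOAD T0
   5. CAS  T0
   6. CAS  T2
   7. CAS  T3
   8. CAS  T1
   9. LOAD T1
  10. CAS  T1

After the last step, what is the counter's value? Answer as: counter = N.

counter = 5

1. LOAD T2 → mem=3 r[T2]=3 [LOAD]
2. LOAD T1 → mem=3 r[T1]=3 [LOAD]
3. LOAD T3 → mem=3 r[T3]=3 [LOAD]
4. LOAD T0 → mem=3 r[T0]=3 [LOAD]
5. CAS T0 → mem=4 r[T0]=3 [OK]
6. CAS T2 → mem=4 r[T2]=3 [RETRY]
7. CAS T3 → mem=4 r[T3]=3 [RETRY]
8. CAS T1 → mem=4 r[T1]=3 [RETRY]
9. LOAD T1 → mem=4 r[T1]=4 [LOAD]
10. CAS T1 → mem=5 r[T1]=4 [OK]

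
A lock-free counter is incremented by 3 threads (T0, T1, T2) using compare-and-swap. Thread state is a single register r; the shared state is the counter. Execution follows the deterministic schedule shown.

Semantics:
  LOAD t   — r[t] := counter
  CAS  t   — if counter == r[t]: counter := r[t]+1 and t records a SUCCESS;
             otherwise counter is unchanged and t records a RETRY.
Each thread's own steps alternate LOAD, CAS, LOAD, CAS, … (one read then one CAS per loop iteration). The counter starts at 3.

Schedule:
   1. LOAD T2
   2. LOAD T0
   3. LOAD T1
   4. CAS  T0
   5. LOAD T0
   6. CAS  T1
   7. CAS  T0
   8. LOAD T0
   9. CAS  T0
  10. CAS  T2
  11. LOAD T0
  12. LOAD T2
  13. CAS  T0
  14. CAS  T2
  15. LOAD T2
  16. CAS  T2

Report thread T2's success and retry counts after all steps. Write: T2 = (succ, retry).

step 1: T2 LOAD ⇒ load; ctr=3 reg=3
step 2: T0 LOAD ⇒ load; ctr=3 reg=3
step 3: T1 LOAD ⇒ load; ctr=3 reg=3
step 4: T0 CAS ⇒ ok; ctr=4 reg=3
step 5: T0 LOAD ⇒ load; ctr=4 reg=4
step 6: T1 CAS ⇒ retry; ctr=4 reg=3
step 7: T0 CAS ⇒ ok; ctr=5 reg=4
step 8: T0 LOAD ⇒ load; ctr=5 reg=5
step 9: T0 CAS ⇒ ok; ctr=6 reg=5
step 10: T2 CAS ⇒ retry; ctr=6 reg=3
step 11: T0 LOAD ⇒ load; ctr=6 reg=6
step 12: T2 LOAD ⇒ load; ctr=6 reg=6
step 13: T0 CAS ⇒ ok; ctr=7 reg=6
step 14: T2 CAS ⇒ retry; ctr=7 reg=6
step 15: T2 LOAD ⇒ load; ctr=7 reg=7
step 16: T2 CAS ⇒ ok; ctr=8 reg=7

T2 = (1, 2)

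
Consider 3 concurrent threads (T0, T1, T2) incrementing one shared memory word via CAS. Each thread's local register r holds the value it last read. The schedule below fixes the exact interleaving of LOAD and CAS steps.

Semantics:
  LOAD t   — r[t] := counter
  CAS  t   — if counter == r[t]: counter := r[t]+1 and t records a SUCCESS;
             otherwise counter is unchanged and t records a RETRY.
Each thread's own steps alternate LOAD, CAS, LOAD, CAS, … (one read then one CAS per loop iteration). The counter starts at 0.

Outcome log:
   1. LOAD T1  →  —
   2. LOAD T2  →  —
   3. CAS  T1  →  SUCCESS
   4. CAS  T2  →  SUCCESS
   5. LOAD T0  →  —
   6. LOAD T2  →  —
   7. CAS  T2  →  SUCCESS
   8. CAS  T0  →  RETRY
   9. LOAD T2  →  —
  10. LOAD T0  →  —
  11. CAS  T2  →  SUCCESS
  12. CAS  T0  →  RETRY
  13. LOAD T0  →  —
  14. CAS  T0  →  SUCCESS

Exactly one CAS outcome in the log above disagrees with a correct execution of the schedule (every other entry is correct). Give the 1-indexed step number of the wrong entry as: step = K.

Correct run:
T1 LOAD — after: cnt=0, r=0 — load
T2 LOAD — after: cnt=0, r=0 — load
T1 CAS — after: cnt=1, r=0 — ok
T2 CAS — after: cnt=1, r=0 — retry
T0 LOAD — after: cnt=1, r=1 — load
T2 LOAD — after: cnt=1, r=1 — load
T2 CAS — after: cnt=2, r=1 — ok
T0 CAS — after: cnt=2, r=1 — retry
T2 LOAD — after: cnt=2, r=2 — load
T0 LOAD — after: cnt=2, r=2 — load
T2 CAS — after: cnt=3, r=2 — ok
T0 CAS — after: cnt=3, r=2 — retry
T0 LOAD — after: cnt=3, r=3 — load
T0 CAS — after: cnt=4, r=3 — ok
Flip is step 4.

step = 4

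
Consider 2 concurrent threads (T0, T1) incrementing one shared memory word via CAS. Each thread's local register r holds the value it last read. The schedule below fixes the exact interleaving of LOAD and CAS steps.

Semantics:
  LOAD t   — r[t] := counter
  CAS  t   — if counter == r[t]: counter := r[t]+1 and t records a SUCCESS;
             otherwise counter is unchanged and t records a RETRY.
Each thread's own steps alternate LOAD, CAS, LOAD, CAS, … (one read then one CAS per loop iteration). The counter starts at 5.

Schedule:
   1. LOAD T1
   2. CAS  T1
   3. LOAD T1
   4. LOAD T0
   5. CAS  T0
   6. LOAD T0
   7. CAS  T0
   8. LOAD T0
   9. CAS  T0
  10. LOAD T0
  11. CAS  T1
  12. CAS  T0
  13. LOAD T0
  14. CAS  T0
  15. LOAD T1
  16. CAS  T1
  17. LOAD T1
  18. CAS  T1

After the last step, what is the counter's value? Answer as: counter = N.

T1 LOAD — after: cnt=5, r=5 — load
T1 CAS — after: cnt=6, r=5 — ok
T1 LOAD — after: cnt=6, r=6 — load
T0 LOAD — after: cnt=6, r=6 — load
T0 CAS — after: cnt=7, r=6 — ok
T0 LOAD — after: cnt=7, r=7 — load
T0 CAS — after: cnt=8, r=7 — ok
T0 LOAD — after: cnt=8, r=8 — load
T0 CAS — after: cnt=9, r=8 — ok
T0 LOAD — after: cnt=9, r=9 — load
T1 CAS — after: cnt=9, r=6 — retry
T0 CAS — after: cnt=10, r=9 — ok
T0 LOAD — after: cnt=10, r=10 — load
T0 CAS — after: cnt=11, r=10 — ok
T1 LOAD — after: cnt=11, r=11 — load
T1 CAS — after: cnt=12, r=11 — ok
T1 LOAD — after: cnt=12, r=12 — load
T1 CAS — after: cnt=13, r=12 — ok

counter = 13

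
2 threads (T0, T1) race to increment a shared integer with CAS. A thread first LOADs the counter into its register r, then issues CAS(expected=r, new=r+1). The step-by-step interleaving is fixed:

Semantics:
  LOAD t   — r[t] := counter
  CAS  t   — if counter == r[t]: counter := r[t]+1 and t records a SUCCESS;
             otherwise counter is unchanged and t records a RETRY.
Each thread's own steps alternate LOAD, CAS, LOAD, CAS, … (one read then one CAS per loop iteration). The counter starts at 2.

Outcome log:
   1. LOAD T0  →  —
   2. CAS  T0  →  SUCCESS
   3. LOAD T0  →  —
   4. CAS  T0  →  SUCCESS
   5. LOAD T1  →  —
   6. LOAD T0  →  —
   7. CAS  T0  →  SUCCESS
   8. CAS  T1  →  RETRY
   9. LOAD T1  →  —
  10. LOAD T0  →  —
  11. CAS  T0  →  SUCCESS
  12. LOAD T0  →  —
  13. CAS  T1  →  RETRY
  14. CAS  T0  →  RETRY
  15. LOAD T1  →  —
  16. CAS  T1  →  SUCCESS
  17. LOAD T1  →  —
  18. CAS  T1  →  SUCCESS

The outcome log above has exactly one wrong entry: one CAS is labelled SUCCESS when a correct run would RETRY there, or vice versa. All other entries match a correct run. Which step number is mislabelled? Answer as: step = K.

step = 14

Reference trace:
step 1: T0 LOAD ⇒ load; ctr=2 reg=2
step 2: T0 CAS ⇒ ok; ctr=3 reg=2
step 3: T0 LOAD ⇒ load; ctr=3 reg=3
step 4: T0 CAS ⇒ ok; ctr=4 reg=3
step 5: T1 LOAD ⇒ load; ctr=4 reg=4
step 6: T0 LOAD ⇒ load; ctr=4 reg=4
step 7: T0 CAS ⇒ ok; ctr=5 reg=4
step 8: T1 CAS ⇒ retry; ctr=5 reg=4
step 9: T1 LOAD ⇒ load; ctr=5 reg=5
step 10: T0 LOAD ⇒ load; ctr=5 reg=5
step 11: T0 CAS ⇒ ok; ctr=6 reg=5
step 12: T0 LOAD ⇒ load; ctr=6 reg=6
step 13: T1 CAS ⇒ retry; ctr=6 reg=5
step 14: T0 CAS ⇒ ok; ctr=7 reg=6
step 15: T1 LOAD ⇒ load; ctr=7 reg=7
step 16: T1 CAS ⇒ ok; ctr=8 reg=7
step 17: T1 LOAD ⇒ load; ctr=8 reg=8
step 18: T1 CAS ⇒ ok; ctr=9 reg=8
Flip is step 14.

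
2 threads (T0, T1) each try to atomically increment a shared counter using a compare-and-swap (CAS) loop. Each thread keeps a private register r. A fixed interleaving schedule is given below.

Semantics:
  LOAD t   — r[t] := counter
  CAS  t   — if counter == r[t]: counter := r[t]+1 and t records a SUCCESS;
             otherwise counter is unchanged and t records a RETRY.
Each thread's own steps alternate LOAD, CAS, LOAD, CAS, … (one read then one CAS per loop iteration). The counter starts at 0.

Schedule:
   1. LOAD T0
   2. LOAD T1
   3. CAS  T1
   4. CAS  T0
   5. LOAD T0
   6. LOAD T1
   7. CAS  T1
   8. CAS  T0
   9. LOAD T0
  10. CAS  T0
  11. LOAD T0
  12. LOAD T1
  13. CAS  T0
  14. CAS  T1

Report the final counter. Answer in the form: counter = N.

step 1: T0 LOAD ⇒ load; ctr=0 reg=0
step 2: T1 LOAD ⇒ load; ctr=0 reg=0
step 3: T1 CAS ⇒ ok; ctr=1 reg=0
step 4: T0 CAS ⇒ retry; ctr=1 reg=0
step 5: T0 LOAD ⇒ load; ctr=1 reg=1
step 6: T1 LOAD ⇒ load; ctr=1 reg=1
step 7: T1 CAS ⇒ ok; ctr=2 reg=1
step 8: T0 CAS ⇒ retry; ctr=2 reg=1
step 9: T0 LOAD ⇒ load; ctr=2 reg=2
step 10: T0 CAS ⇒ ok; ctr=3 reg=2
step 11: T0 LOAD ⇒ load; ctr=3 reg=3
step 12: T1 LOAD ⇒ load; ctr=3 reg=3
step 13: T0 CAS ⇒ ok; ctr=4 reg=3
step 14: T1 CAS ⇒ retry; ctr=4 reg=3

counter = 4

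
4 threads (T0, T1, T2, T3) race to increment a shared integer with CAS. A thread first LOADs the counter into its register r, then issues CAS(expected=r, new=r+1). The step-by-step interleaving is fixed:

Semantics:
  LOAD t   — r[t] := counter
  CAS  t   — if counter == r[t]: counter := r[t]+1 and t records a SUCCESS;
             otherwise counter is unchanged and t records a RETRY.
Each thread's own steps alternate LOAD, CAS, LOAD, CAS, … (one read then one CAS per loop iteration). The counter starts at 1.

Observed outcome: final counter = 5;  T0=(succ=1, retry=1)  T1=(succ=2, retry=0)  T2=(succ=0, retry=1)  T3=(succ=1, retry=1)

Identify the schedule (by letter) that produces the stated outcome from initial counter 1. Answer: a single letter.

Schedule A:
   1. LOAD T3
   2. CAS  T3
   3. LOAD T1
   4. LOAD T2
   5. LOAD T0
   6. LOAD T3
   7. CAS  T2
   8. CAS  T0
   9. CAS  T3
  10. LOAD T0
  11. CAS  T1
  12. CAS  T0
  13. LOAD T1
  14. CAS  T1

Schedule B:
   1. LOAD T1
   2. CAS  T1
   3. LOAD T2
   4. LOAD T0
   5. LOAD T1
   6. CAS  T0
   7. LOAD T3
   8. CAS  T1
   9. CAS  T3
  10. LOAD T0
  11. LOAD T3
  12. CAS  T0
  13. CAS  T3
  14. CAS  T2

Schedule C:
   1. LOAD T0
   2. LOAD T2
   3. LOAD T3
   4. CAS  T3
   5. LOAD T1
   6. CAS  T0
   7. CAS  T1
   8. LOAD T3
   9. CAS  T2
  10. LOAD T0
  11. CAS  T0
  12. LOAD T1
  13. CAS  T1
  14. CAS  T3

C

Run C:
[1] T0.load  rd  (counter 1, T0.r 1)
[2] T2.load  rd  (counter 1, T2.r 1)
[3] T3.load  rd  (counter 1, T3.r 1)
[4] T3.cas  hit  (counter 2, T3.r 1)
[5] T1.load  rd  (counter 2, T1.r 2)
[6] T0.cas  miss  (counter 2, T0.r 1)
[7] T1.cas  hit  (counter 3, T1.r 2)
[8] T3.load  rd  (counter 3, T3.r 3)
[9] T2.cas  miss  (counter 3, T2.r 1)
[10] T0.load  rd  (counter 3, T0.r 3)
[11] T0.cas  hit  (counter 4, T0.r 3)
[12] T1.load  rd  (counter 4, T1.r 4)
[13] T1.cas  hit  (counter 5, T1.r 4)
[14] T3.cas  miss  (counter 5, T3.r 3)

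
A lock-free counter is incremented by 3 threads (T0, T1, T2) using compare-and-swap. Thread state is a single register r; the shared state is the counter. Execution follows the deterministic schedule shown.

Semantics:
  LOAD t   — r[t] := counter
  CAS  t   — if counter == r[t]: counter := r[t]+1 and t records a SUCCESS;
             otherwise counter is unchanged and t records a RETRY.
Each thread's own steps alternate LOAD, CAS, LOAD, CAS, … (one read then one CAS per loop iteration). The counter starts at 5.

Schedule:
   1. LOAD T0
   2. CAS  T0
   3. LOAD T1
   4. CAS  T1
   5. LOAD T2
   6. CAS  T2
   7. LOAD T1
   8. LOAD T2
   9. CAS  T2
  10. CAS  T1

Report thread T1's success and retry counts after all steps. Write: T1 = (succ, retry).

T1 = (1, 1)

1. LOAD T0 → mem=5 r[T0]=5 [LOAD]
2. CAS T0 → mem=6 r[T0]=5 [OK]
3. LOAD T1 → mem=6 r[T1]=6 [LOAD]
4. CAS T1 → mem=7 r[T1]=6 [OK]
5. LOAD T2 → mem=7 r[T2]=7 [LOAD]
6. CAS T2 → mem=8 r[T2]=7 [OK]
7. LOAD T1 → mem=8 r[T1]=8 [LOAD]
8. LOAD T2 → mem=8 r[T2]=8 [LOAD]
9. CAS T2 → mem=9 r[T2]=8 [OK]
10. CAS T1 → mem=9 r[T1]=8 [RETRY]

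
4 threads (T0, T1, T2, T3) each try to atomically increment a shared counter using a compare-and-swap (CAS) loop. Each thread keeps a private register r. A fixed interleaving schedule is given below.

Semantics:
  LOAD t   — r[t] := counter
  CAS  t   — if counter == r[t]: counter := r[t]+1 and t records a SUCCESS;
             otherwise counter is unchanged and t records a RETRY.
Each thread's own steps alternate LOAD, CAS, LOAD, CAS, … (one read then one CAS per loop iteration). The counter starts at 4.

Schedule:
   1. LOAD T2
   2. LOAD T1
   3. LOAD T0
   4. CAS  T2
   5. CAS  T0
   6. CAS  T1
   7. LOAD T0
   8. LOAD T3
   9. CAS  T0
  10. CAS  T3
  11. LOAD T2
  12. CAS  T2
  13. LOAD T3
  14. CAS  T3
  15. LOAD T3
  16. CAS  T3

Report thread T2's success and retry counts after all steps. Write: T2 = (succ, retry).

T2 LOAD — after: cnt=4, r=4 — load
T1 LOAD — after: cnt=4, r=4 — load
T0 LOAD — after: cnt=4, r=4 — load
T2 CAS — after: cnt=5, r=4 — ok
T0 CAS — after: cnt=5, r=4 — retry
T1 CAS — after: cnt=5, r=4 — retry
T0 LOAD — after: cnt=5, r=5 — load
T3 LOAD — after: cnt=5, r=5 — load
T0 CAS — after: cnt=6, r=5 — ok
T3 CAS — after: cnt=6, r=5 — retry
T2 LOAD — after: cnt=6, r=6 — load
T2 CAS — after: cnt=7, r=6 — ok
T3 LOAD — after: cnt=7, r=7 — load
T3 CAS — after: cnt=8, r=7 — ok
T3 LOAD — after: cnt=8, r=8 — load
T3 CAS — after: cnt=9, r=8 — ok

T2 = (2, 0)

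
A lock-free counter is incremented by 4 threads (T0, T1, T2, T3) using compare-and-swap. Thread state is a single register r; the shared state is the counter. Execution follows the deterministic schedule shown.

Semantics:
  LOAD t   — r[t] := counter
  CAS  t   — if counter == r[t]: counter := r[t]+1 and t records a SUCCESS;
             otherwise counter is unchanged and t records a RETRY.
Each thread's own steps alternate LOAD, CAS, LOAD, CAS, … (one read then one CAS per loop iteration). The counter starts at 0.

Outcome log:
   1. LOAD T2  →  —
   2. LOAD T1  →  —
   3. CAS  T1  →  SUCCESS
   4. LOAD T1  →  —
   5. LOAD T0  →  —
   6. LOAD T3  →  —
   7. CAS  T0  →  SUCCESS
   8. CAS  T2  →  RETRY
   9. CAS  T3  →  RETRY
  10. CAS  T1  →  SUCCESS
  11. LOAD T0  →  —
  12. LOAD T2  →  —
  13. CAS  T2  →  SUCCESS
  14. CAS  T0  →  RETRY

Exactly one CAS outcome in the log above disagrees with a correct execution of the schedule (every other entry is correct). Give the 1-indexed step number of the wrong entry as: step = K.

step = 10

Correct run:
[1] T2.load  rd  (counter 0, T2.r 0)
[2] T1.load  rd  (counter 0, T1.r 0)
[3] T1.cas  hit  (counter 1, T1.r 0)
[4] T1.load  rd  (counter 1, T1.r 1)
[5] T0.load  rd  (counter 1, T0.r 1)
[6] T3.load  rd  (counter 1, T3.r 1)
[7] T0.cas  hit  (counter 2, T0.r 1)
[8] T2.cas  miss  (counter 2, T2.r 0)
[9] T3.cas  miss  (counter 2, T3.r 1)
[10] T1.cas  miss  (counter 2, T1.r 1)
[11] T0.load  rd  (counter 2, T0.r 2)
[12] T2.load  rd  (counter 2, T2.r 2)
[13] T2.cas  hit  (counter 3, T2.r 2)
[14] T0.cas  miss  (counter 3, T0.r 2)
Flip is step 10.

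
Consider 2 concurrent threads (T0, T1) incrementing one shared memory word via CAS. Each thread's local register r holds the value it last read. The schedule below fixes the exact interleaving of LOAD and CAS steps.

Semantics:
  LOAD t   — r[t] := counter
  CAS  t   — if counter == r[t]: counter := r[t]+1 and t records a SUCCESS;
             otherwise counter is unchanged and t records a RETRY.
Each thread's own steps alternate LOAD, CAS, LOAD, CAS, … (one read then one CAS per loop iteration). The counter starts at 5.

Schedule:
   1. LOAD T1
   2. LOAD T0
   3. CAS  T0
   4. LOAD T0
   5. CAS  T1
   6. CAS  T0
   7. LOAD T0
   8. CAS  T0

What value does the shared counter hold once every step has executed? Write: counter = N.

T1 LOAD — after: cnt=5, r=5 — load
T0 LOAD — after: cnt=5, r=5 — load
T0 CAS — after: cnt=6, r=5 — ok
T0 LOAD — after: cnt=6, r=6 — load
T1 CAS — after: cnt=6, r=5 — retry
T0 CAS — after: cnt=7, r=6 — ok
T0 LOAD — after: cnt=7, r=7 — load
T0 CAS — after: cnt=8, r=7 — ok

counter = 8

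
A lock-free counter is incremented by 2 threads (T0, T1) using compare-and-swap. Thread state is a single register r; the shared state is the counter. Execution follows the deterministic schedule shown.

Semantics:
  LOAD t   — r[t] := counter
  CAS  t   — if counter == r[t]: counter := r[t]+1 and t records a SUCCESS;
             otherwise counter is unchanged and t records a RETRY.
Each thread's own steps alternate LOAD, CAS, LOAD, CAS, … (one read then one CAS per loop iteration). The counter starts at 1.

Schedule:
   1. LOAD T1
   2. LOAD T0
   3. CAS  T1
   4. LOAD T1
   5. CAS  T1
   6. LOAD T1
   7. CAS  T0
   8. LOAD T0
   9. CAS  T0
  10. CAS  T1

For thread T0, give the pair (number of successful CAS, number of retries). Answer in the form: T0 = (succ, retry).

T0 = (1, 1)

#1 T1 reads 1
#2 T0 reads 1
#3 T1 CAS(1→2) writes; counter now 2
#4 T1 reads 2
#5 T1 CAS(2→3) writes; counter now 3
#6 T1 reads 3
#7 T0 CAS(1→2) fails; counter now 3
#8 T0 reads 3
#9 T0 CAS(3→4) writes; counter now 4
#10 T1 CAS(3→4) fails; counter now 4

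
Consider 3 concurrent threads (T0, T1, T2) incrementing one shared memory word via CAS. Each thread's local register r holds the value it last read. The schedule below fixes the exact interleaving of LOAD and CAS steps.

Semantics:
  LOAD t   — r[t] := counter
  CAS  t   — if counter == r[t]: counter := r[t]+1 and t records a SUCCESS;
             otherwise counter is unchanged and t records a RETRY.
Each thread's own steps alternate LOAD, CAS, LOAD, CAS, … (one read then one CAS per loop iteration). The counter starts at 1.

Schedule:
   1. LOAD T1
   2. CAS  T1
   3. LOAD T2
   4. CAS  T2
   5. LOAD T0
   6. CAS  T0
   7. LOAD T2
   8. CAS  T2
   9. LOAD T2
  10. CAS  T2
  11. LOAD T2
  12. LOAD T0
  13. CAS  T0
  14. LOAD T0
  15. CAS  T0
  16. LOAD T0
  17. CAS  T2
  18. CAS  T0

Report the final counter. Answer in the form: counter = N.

counter = 9

step 1: T1 LOAD ⇒ load; ctr=1 reg=1
step 2: T1 CAS ⇒ ok; ctr=2 reg=1
step 3: T2 LOAD ⇒ load; ctr=2 reg=2
step 4: T2 CAS ⇒ ok; ctr=3 reg=2
step 5: T0 LOAD ⇒ load; ctr=3 reg=3
step 6: T0 CAS ⇒ ok; ctr=4 reg=3
step 7: T2 LOAD ⇒ load; ctr=4 reg=4
step 8: T2 CAS ⇒ ok; ctr=5 reg=4
step 9: T2 LOAD ⇒ load; ctr=5 reg=5
step 10: T2 CAS ⇒ ok; ctr=6 reg=5
step 11: T2 LOAD ⇒ load; ctr=6 reg=6
step 12: T0 LOAD ⇒ load; ctr=6 reg=6
step 13: T0 CAS ⇒ ok; ctr=7 reg=6
step 14: T0 LOAD ⇒ load; ctr=7 reg=7
step 15: T0 CAS ⇒ ok; ctr=8 reg=7
step 16: T0 LOAD ⇒ load; ctr=8 reg=8
step 17: T2 CAS ⇒ retry; ctr=8 reg=6
step 18: T0 CAS ⇒ ok; ctr=9 reg=8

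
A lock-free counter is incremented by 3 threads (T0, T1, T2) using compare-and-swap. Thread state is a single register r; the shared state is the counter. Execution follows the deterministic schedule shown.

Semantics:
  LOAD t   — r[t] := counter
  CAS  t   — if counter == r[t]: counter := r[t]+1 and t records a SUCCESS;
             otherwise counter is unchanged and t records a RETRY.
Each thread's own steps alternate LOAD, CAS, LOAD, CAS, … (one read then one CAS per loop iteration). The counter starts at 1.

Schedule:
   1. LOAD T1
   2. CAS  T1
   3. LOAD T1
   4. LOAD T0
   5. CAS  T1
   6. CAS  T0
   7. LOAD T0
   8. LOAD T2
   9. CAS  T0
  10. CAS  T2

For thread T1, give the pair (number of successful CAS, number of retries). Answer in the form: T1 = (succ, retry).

   1) LOAD T1:  M=1  r_T1=1
   2) CAS  T1:  M=2  r_T1=1 ✓
   3) LOAD T1:  M=2  r_T1=2
   4) LOAD T0:  M=2  r_T0=2
   5) CAS  T1:  M=3  r_T1=2 ✓
   6) CAS  T0:  M=3  r_T0=2 ✗
   7) LOAD T0:  M=3  r_T0=3
   8) LOAD T2:  M=3  r_T2=3
   9) CAS  T0:  M=4  r_T0=3 ✓
  10) CAS  T2:  M=4  r_T2=3 ✗

T1 = (2, 0)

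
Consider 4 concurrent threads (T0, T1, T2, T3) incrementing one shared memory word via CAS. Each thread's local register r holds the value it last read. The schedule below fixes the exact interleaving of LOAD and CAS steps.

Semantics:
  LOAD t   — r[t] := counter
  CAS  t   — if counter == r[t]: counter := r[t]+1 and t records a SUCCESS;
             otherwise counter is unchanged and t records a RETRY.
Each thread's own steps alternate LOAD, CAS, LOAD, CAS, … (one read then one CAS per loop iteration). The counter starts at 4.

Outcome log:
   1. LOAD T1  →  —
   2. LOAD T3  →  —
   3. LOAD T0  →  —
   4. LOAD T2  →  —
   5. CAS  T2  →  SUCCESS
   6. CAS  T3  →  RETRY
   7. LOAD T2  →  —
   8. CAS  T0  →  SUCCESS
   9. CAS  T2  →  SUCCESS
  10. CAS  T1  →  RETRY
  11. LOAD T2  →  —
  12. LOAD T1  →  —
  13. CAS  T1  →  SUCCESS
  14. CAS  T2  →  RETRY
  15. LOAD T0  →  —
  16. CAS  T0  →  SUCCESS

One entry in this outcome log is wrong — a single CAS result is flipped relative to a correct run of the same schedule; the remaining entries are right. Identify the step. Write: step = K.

Reference trace:
   1) LOAD T1:  M=4  r_T1=4
   2) LOAD T3:  M=4  r_T3=4
   3) LOAD T0:  M=4  r_T0=4
   4) LOAD T2:  M=4  r_T2=4
   5) CAS  T2:  M=5  r_T2=4 ✓
   6) CAS  T3:  M=5  r_T3=4 ✗
   7) LOAD T2:  M=5  r_T2=5
   8) CAS  T0:  M=5  r_T0=4 ✗
   9) CAS  T2:  M=6  r_T2=5 ✓
  10) CAS  T1:  M=6  r_T1=4 ✗
  11) LOAD T2:  M=6  r_T2=6
  12) LOAD T1:  M=6  r_T1=6
  13) CAS  T1:  M=7  r_T1=6 ✓
  14) CAS  T2:  M=7  r_T2=6 ✗
  15) LOAD T0:  M=7  r_T0=7
  16) CAS  T0:  M=8  r_T0=7 ✓
Flip is step 8.

step = 8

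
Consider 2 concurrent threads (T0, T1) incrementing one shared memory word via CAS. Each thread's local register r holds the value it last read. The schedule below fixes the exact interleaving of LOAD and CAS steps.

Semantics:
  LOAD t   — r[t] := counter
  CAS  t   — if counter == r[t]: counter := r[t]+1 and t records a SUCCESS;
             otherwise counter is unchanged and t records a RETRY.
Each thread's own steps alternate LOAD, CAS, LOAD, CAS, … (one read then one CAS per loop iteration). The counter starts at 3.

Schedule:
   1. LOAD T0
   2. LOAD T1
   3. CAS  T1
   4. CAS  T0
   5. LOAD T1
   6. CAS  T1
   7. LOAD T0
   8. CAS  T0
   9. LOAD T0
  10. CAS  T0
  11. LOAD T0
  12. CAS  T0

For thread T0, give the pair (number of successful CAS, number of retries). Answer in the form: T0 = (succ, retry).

1. LOAD T0 → mem=3 r[T0]=3 [LOAD]
2. LOAD T1 → mem=3 r[T1]=3 [LOAD]
3. CAS T1 → mem=4 r[T1]=3 [OK]
4. CAS T0 → mem=4 r[T0]=3 [RETRY]
5. LOAD T1 → mem=4 r[T1]=4 [LOAD]
6. CAS T1 → mem=5 r[T1]=4 [OK]
7. LOAD T0 → mem=5 r[T0]=5 [LOAD]
8. CAS T0 → mem=6 r[T0]=5 [OK]
9. LOAD T0 → mem=6 r[T0]=6 [LOAD]
10. CAS T0 → mem=7 r[T0]=6 [OK]
11. LOAD T0 → mem=7 r[T0]=7 [LOAD]
12. CAS T0 → mem=8 r[T0]=7 [OK]

T0 = (3, 1)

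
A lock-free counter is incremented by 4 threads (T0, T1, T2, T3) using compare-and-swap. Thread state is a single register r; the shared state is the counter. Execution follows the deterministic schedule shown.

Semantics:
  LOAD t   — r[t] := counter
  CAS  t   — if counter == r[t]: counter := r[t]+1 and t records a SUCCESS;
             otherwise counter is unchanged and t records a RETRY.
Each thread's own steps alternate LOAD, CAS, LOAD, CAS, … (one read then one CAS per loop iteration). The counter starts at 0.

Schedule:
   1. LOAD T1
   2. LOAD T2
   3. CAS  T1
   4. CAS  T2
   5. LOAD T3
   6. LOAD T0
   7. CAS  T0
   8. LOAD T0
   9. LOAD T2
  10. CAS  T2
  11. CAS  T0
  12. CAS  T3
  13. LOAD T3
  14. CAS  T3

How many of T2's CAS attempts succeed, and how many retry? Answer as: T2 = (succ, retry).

T2 = (1, 1)

1. LOAD T1 → mem=0 r[T1]=0 [LOAD]
2. LOAD T2 → mem=0 r[T2]=0 [LOAD]
3. CAS T1 → mem=1 r[T1]=0 [OK]
4. CAS T2 → mem=1 r[T2]=0 [RETRY]
5. LOAD T3 → mem=1 r[T3]=1 [LOAD]
6. LOAD T0 → mem=1 r[T0]=1 [LOAD]
7. CAS T0 → mem=2 r[T0]=1 [OK]
8. LOAD T0 → mem=2 r[T0]=2 [LOAD]
9. LOAD T2 → mem=2 r[T2]=2 [LOAD]
10. CAS T2 → mem=3 r[T2]=2 [OK]
11. CAS T0 → mem=3 r[T0]=2 [RETRY]
12. CAS T3 → mem=3 r[T3]=1 [RETRY]
13. LOAD T3 → mem=3 r[T3]=3 [LOAD]
14. CAS T3 → mem=4 r[T3]=3 [OK]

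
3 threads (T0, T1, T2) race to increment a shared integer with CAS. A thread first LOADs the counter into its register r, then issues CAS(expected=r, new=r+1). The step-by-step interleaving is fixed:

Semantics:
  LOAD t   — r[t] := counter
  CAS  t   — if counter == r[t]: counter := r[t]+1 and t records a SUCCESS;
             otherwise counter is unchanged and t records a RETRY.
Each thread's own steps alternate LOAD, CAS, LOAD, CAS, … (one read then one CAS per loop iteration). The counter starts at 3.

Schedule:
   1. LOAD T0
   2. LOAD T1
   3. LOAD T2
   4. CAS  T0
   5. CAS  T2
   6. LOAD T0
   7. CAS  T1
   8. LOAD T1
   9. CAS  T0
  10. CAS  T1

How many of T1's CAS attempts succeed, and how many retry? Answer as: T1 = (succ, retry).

T1 = (0, 2)

[1] T0.load  rd  (counter 3, T0.r 3)
[2] T1.load  rd  (counter 3, T1.r 3)
[3] T2.load  rd  (counter 3, T2.r 3)
[4] T0.cas  hit  (counter 4, T0.r 3)
[5] T2.cas  miss  (counter 4, T2.r 3)
[6] T0.load  rd  (counter 4, T0.r 4)
[7] T1.cas  miss  (counter 4, T1.r 3)
[8] T1.load  rd  (counter 4, T1.r 4)
[9] T0.cas  hit  (counter 5, T0.r 4)
[10] T1.cas  miss  (counter 5, T1.r 4)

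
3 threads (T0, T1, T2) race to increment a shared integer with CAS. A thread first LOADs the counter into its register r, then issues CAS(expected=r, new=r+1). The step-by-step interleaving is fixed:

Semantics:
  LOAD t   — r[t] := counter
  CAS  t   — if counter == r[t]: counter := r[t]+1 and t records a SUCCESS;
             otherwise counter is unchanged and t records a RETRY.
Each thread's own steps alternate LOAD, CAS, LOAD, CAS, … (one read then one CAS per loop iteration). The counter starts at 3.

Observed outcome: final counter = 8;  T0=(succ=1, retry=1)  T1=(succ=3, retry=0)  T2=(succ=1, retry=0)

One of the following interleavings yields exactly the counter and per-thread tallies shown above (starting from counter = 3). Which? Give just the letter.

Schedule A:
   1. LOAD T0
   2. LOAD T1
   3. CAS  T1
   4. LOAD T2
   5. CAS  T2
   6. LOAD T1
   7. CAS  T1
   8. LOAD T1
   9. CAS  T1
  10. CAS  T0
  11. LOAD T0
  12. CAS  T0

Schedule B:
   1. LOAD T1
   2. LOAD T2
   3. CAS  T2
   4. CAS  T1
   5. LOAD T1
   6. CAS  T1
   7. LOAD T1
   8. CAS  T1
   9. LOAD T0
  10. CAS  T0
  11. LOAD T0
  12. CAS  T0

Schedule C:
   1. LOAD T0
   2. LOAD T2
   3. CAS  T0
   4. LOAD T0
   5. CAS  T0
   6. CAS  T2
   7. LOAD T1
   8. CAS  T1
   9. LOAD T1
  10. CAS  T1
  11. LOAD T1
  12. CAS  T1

Simulating candidate A:
   1) LOAD T0:  M=3  r_T0=3
   2) LOAD T1:  M=3  r_T1=3
   3) CAS  T1:  M=4  r_T1=3 ✓
   4) LOAD T2:  M=4  r_T2=4
   5) CAS  T2:  M=5  r_T2=4 ✓
   6) LOAD T1:  M=5  r_T1=5
   7) CAS  T1:  M=6  r_T1=5 ✓
   8) LOAD T1:  M=6  r_T1=6
   9) CAS  T1:  M=7  r_T1=6 ✓
  10) CAS  T0:  M=7  r_T0=3 ✗
  11) LOAD T0:  M=7  r_T0=7
  12) CAS  T0:  M=8  r_T0=7 ✓

A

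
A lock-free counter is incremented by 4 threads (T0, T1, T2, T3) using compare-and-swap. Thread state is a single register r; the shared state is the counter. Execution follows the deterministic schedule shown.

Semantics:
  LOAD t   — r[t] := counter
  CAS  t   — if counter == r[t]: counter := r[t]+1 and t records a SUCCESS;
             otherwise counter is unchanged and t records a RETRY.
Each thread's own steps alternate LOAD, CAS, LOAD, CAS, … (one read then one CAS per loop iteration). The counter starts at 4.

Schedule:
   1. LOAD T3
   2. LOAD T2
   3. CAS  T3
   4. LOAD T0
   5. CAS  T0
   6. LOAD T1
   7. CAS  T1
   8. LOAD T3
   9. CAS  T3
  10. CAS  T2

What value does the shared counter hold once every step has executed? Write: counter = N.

counter = 8

T3 LOAD — after: cnt=4, r=4 — load
T2 LOAD — after: cnt=4, r=4 — load
T3 CAS — after: cnt=5, r=4 — ok
T0 LOAD — after: cnt=5, r=5 — load
T0 CAS — after: cnt=6, r=5 — ok
T1 LOAD — after: cnt=6, r=6 — load
T1 CAS — after: cnt=7, r=6 — ok
T3 LOAD — after: cnt=7, r=7 — load
T3 CAS — after: cnt=8, r=7 — ok
T2 CAS — after: cnt=8, r=4 — retry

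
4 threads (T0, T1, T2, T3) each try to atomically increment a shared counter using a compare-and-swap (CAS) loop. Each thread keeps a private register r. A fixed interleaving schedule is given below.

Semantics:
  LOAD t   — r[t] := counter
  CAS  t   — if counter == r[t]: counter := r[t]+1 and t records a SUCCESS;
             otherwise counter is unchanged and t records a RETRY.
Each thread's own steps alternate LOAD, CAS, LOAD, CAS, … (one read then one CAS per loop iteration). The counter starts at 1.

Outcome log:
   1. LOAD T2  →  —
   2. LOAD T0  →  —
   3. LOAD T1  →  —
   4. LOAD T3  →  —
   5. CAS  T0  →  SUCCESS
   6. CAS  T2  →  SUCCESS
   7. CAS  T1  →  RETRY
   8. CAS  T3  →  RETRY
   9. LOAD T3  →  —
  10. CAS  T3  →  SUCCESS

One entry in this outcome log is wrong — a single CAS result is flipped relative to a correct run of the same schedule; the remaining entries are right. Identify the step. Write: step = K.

step = 6

Correct run:
[1] T2.load  rd  (counter 1, T2.r 1)
[2] T0.load  rd  (counter 1, T0.r 1)
[3] T1.load  rd  (counter 1, T1.r 1)
[4] T3.load  rd  (counter 1, T3.r 1)
[5] T0.cas  hit  (counter 2, T0.r 1)
[6] T2.cas  miss  (counter 2, T2.r 1)
[7] T1.cas  miss  (counter 2, T1.r 1)
[8] T3.cas  miss  (counter 2, T3.r 1)
[9] T3.load  rd  (counter 2, T3.r 2)
[10] T3.cas  hit  (counter 3, T3.r 2)
Mismatch at 6.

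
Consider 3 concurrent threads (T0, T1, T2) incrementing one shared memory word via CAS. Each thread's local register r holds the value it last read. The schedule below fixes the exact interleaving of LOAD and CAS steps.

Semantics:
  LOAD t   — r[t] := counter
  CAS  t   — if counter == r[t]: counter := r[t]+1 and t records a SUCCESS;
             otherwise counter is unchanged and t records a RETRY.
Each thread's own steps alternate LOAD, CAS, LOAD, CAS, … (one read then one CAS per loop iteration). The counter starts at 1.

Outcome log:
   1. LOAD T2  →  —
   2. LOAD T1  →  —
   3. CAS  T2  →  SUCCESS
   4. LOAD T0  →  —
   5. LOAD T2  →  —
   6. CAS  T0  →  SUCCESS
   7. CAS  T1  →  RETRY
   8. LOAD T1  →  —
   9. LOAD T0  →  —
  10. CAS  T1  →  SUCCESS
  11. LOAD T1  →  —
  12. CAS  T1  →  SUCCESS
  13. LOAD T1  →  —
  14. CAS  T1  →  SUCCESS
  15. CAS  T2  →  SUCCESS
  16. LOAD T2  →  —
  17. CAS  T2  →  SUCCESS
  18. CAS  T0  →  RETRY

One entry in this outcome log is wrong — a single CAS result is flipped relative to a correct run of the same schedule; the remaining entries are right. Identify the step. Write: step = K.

Re-executing:
[1] T2.load  rd  (counter 1, T2.r 1)
[2] T1.load  rd  (counter 1, T1.r 1)
[3] T2.cas  hit  (counter 2, T2.r 1)
[4] T0.load  rd  (counter 2, T0.r 2)
[5] T2.load  rd  (counter 2, T2.r 2)
[6] T0.cas  hit  (counter 3, T0.r 2)
[7] T1.cas  miss  (counter 3, T1.r 1)
[8] T1.load  rd  (counter 3, T1.r 3)
[9] T0.load  rd  (counter 3, T0.r 3)
[10] T1.cas  hit  (counter 4, T1.r 3)
[11] T1.load  rd  (counter 4, T1.r 4)
[12] T1.cas  hit  (counter 5, T1.r 4)
[13] T1.load  rd  (counter 5, T1.r 5)
[14] T1.cas  hit  (counter 6, T1.r 5)
[15] T2.cas  miss  (counter 6, T2.r 2)
[16] T2.load  rd  (counter 6, T2.r 6)
[17] T2.cas  hit  (counter 7, T2.r 6)
[18] T0.cas  miss  (counter 7, T0.r 3)
Log disagrees first at step 15.

step = 15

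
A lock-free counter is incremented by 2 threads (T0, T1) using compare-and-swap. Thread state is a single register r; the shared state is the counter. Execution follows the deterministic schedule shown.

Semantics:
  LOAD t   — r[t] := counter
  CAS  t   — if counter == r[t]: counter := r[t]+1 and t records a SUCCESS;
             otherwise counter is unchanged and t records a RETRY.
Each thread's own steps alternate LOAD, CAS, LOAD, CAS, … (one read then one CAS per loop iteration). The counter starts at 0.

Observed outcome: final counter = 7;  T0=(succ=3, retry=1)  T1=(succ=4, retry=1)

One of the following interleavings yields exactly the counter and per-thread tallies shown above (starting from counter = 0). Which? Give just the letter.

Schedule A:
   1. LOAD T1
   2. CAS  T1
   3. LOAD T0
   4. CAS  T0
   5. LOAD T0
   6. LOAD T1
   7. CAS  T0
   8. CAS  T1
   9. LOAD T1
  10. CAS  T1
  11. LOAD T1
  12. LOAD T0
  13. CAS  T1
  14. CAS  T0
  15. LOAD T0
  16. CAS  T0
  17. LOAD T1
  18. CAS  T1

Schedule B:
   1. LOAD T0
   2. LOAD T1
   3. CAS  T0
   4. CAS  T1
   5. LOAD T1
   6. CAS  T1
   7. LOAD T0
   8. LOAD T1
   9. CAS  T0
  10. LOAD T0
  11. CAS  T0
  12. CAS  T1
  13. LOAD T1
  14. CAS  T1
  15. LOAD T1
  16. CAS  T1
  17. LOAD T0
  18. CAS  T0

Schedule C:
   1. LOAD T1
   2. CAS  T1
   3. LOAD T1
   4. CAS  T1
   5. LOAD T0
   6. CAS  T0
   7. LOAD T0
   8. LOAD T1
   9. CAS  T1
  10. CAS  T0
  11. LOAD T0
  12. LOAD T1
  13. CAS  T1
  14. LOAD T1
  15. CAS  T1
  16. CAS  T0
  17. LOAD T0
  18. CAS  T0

A

Simulating candidate A:
   1) LOAD T1:  M=0  r_T1=0
   2) CAS  T1:  M=1  r_T1=0 ✓
   3) LOAD T0:  M=1  r_T0=1
   4) CAS  T0:  M=2  r_T0=1 ✓
   5) LOAD T0:  M=2  r_T0=2
   6) LOAD T1:  M=2  r_T1=2
   7) CAS  T0:  M=3  r_T0=2 ✓
   8) CAS  T1:  M=3  r_T1=2 ✗
   9) LOAD T1:  M=3  r_T1=3
  10) CAS  T1:  M=4  r_T1=3 ✓
  11) LOAD T1:  M=4  r_T1=4
  12) LOAD T0:  M=4  r_T0=4
  13) CAS  T1:  M=5  r_T1=4 ✓
  14) CAS  T0:  M=5  r_T0=4 ✗
  15) LOAD T0:  M=5  r_T0=5
  16) CAS  T0:  M=6  r_T0=5 ✓
  17) LOAD T1:  M=6  r_T1=6
  18) CAS  T1:  M=7  r_T1=6 ✓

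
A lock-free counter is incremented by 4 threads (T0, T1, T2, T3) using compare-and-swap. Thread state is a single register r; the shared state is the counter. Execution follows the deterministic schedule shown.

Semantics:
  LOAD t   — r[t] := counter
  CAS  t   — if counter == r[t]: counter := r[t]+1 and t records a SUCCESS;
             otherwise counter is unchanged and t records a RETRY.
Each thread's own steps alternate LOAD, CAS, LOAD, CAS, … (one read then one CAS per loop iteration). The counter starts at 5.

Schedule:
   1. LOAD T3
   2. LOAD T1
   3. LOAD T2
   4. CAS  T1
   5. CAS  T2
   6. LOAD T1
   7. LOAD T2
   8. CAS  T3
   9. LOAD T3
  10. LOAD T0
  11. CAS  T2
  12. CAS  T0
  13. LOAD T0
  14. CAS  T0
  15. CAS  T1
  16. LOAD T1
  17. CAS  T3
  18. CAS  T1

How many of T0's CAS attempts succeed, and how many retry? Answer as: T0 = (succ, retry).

T3 LOAD — after: cnt=5, r=5 — load
T1 LOAD — after: cnt=5, r=5 — load
T2 LOAD — after: cnt=5, r=5 — load
T1 CAS — after: cnt=6, r=5 — ok
T2 CAS — after: cnt=6, r=5 — retry
T1 LOAD — after: cnt=6, r=6 — load
T2 LOAD — after: cnt=6, r=6 — load
T3 CAS — after: cnt=6, r=5 — retry
T3 LOAD — after: cnt=6, r=6 — load
T0 LOAD — after: cnt=6, r=6 — load
T2 CAS — after: cnt=7, r=6 — ok
T0 CAS — after: cnt=7, r=6 — retry
T0 LOAD — after: cnt=7, r=7 — load
T0 CAS — after: cnt=8, r=7 — ok
T1 CAS — after: cnt=8, r=6 — retry
T1 LOAD — after: cnt=8, r=8 — load
T3 CAS — after: cnt=8, r=6 — retry
T1 CAS — after: cnt=9, r=8 — ok

T0 = (1, 1)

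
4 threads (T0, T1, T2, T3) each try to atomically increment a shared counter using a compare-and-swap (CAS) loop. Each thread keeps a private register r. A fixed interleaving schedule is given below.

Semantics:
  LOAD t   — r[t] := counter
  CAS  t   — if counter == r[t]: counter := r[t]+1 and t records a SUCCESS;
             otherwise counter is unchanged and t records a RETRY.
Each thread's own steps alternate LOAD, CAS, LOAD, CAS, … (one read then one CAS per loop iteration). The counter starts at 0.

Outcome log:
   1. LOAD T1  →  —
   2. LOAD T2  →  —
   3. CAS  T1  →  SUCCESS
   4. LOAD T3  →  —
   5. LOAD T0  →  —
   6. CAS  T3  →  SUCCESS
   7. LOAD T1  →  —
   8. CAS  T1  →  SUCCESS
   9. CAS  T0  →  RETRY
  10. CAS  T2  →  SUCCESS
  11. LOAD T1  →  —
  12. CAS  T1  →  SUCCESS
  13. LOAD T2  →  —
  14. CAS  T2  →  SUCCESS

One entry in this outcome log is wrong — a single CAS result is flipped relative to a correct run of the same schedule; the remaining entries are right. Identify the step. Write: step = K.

Correct run:
step 1: T1 LOAD ⇒ load; ctr=0 reg=0
step 2: T2 LOAD ⇒ load; ctr=0 reg=0
step 3: T1 CAS ⇒ ok; ctr=1 reg=0
step 4: T3 LOAD ⇒ load; ctr=1 reg=1
step 5: T0 LOAD ⇒ load; ctr=1 reg=1
step 6: T3 CAS ⇒ ok; ctr=2 reg=1
step 7: T1 LOAD ⇒ load; ctr=2 reg=2
step 8: T1 CAS ⇒ ok; ctr=3 reg=2
step 9: T0 CAS ⇒ retry; ctr=3 reg=1
step 10: T2 CAS ⇒ retry; ctr=3 reg=0
step 11: T1 LOAD ⇒ load; ctr=3 reg=3
step 12: T1 CAS ⇒ ok; ctr=4 reg=3
step 13: T2 LOAD ⇒ load; ctr=4 reg=4
step 14: T2 CAS ⇒ ok; ctr=5 reg=4
Mismatch at 10.

step = 10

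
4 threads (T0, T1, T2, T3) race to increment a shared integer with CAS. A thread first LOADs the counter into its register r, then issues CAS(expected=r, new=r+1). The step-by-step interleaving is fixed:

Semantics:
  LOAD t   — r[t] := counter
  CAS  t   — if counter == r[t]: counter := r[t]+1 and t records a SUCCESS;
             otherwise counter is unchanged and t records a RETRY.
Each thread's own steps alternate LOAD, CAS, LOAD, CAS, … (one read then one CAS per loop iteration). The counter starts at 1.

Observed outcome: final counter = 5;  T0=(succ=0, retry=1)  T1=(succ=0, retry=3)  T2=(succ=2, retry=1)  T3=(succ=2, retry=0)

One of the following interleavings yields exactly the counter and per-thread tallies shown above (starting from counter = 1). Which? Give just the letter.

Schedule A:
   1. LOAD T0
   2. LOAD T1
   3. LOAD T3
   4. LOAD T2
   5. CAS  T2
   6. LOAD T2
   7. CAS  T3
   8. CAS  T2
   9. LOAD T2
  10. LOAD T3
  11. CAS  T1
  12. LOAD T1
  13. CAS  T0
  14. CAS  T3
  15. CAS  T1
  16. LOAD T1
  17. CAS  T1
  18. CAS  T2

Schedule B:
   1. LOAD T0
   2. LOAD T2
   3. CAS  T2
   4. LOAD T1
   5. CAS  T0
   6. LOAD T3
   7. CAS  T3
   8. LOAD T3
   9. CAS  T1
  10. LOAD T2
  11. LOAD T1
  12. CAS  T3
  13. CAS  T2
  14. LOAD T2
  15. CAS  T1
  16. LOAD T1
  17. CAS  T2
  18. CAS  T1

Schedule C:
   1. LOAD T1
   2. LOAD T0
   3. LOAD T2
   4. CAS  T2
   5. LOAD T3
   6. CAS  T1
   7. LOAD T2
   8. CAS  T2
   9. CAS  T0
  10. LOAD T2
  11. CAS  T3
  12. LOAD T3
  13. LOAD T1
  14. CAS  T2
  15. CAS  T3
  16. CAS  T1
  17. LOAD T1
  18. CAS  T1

B

Simulating candidate B:
T0 LOAD — after: cnt=1, r=1 — load
T2 LOAD — after: cnt=1, r=1 — load
T2 CAS — after: cnt=2, r=1 — ok
T1 LOAD — after: cnt=2, r=2 — load
T0 CAS — after: cnt=2, r=1 — retry
T3 LOAD — after: cnt=2, r=2 — load
T3 CAS — after: cnt=3, r=2 — ok
T3 LOAD — after: cnt=3, r=3 — load
T1 CAS — after: cnt=3, r=2 — retry
T2 LOAD — after: cnt=3, r=3 — load
T1 LOAD — after: cnt=3, r=3 — load
T3 CAS — after: cnt=4, r=3 — ok
T2 CAS — after: cnt=4, r=3 — retry
T2 LOAD — after: cnt=4, r=4 — load
T1 CAS — after: cnt=4, r=3 — retry
T1 LOAD — after: cnt=4, r=4 — load
T2 CAS — after: cnt=5, r=4 — ok
T1 CAS — after: cnt=5, r=4 — retry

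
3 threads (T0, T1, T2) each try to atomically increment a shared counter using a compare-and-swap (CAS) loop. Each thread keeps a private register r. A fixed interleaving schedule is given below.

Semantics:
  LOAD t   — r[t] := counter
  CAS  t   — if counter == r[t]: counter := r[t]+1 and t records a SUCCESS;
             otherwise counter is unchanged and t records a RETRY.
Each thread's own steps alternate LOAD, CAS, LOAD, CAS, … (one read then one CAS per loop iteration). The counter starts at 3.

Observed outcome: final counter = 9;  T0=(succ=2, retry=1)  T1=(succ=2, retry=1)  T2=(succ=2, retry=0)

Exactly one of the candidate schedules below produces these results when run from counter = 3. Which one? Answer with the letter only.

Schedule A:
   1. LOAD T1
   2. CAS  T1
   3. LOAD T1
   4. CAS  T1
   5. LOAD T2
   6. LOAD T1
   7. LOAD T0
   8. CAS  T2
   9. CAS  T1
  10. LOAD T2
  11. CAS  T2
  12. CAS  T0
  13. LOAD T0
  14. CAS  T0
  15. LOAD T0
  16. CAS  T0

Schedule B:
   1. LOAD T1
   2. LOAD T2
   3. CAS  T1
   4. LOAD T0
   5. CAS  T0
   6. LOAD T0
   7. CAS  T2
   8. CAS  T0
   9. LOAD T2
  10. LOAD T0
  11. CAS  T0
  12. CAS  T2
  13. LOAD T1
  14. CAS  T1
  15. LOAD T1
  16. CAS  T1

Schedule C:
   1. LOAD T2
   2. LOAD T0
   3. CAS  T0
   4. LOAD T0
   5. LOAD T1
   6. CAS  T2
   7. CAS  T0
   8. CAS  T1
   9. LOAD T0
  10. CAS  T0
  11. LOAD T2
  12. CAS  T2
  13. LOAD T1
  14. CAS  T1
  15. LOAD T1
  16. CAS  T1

A

Run A:
   1) LOAD T1:  M=3  r_T1=3
   2) CAS  T1:  M=4  r_T1=3 ✓
   3) LOAD T1:  M=4  r_T1=4
   4) CAS  T1:  M=5  r_T1=4 ✓
   5) LOAD T2:  M=5  r_T2=5
   6) LOAD T1:  M=5  r_T1=5
   7) LOAD T0:  M=5  r_T0=5
   8) CAS  T2:  M=6  r_T2=5 ✓
   9) CAS  T1:  M=6  r_T1=5 ✗
  10) LOAD T2:  M=6  r_T2=6
  11) CAS  T2:  M=7  r_T2=6 ✓
  12) CAS  T0:  M=7  r_T0=5 ✗
  13) LOAD T0:  M=7  r_T0=7
  14) CAS  T0:  M=8  r_T0=7 ✓
  15) LOAD T0:  M=8  r_T0=8
  16) CAS  T0:  M=9  r_T0=8 ✓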